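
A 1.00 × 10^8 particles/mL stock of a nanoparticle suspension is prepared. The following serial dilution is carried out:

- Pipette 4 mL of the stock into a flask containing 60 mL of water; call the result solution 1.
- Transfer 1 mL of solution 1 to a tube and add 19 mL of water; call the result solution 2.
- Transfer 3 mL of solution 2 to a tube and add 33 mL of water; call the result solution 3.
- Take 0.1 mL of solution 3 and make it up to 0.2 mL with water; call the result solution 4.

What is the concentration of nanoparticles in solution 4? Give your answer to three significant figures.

1.30 × 10^4 particles/mL

Step 1: 4 mL + 60 mL = 64 mL total → factor 64/4 = 16
Step 2: 1 mL + 19 mL = 20 mL total → factor 20/1 = 20
Step 3: 3 mL + 33 mL = 36 mL total → factor 36/3 = 12
Step 4: 0.1 mL brought to 0.2 mL → factor 0.2/0.1 = 2
Overall dilution factor = 16 × 20 × 12 × 2 = 7680
Final = 1.00 × 10^8 particles/mL / 7680 = 1.30 × 10^4 particles/mL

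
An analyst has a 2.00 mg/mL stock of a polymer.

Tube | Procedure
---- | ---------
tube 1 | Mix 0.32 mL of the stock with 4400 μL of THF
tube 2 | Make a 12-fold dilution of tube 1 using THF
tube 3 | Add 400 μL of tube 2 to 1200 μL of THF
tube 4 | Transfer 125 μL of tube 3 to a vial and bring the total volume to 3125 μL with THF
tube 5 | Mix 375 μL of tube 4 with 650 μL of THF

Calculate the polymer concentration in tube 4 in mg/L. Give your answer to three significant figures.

Step 1: 0.32 mL + 4400 μL = 4.72 mL total → factor 4.72/0.32 = 14.75
Step 2: 12-fold → factor 12
Step 3: 400 μL + 1200 μL = 1600 μL total → factor 1600/400 = 4
Step 4: 125 μL brought to 3125 μL → factor 3125/125 = 25
Dilution factor through tube 4 = 14.75 × 12 × 4 × 25 = 17700
[tube 4] = 2.00 mg/mL / 17700 = 0.0001130 mg/mL = 0.113 mg/L

0.113 mg/L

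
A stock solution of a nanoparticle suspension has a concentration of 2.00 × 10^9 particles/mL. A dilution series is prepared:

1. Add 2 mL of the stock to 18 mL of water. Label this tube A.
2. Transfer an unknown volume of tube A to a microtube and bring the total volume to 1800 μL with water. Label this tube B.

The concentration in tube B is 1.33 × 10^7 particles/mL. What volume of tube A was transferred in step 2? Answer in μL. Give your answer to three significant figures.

Step 1: 2 mL + 18 mL = 20 mL total → factor 20/2 = 10
Step 2: v brought to 1800 μL → factor = 1800 μL/v
Product of known-step factors = 10
Overall factor = 2.00 × 10^9 particles/mL / (1.33 × 10^7 particles/mL) = 150.38
Step-2 factor = 150.38 / 10 = 15.038
v = 1800 μL / 15.038 = 120 μL

120 μL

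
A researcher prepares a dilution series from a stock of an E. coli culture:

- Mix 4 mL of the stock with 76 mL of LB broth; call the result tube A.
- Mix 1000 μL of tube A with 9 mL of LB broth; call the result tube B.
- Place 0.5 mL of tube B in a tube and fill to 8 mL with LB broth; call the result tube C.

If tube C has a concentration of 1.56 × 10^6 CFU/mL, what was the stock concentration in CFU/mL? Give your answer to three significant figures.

4.99 × 10^9 CFU/mL

Step 1: 4 mL + 76 mL = 80 mL total → factor 80/4 = 20
Step 2: 1000 μL + 9 mL = 10000 μL total → factor 10000/1000 = 10
Step 3: 0.5 mL brought to 8 mL → factor 8/0.5 = 16
Overall dilution factor = 20 × 10 × 16 = 3200
Stock = 1.56 × 10^6 CFU/mL × 3200 = 4.99 × 10^9 CFU/mL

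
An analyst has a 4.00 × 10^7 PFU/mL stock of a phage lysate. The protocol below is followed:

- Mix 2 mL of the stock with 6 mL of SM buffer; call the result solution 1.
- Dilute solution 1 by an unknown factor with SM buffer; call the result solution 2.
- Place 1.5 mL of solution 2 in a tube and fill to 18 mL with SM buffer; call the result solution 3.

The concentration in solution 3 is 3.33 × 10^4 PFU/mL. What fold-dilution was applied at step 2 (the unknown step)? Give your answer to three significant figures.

Step 1: 2 mL + 6 mL = 8 mL total → factor 8/2 = 4
Step 2: unknown factor x
Step 3: 1.5 mL brought to 18 mL → factor 18/1.5 = 12
Product of known-step factors = 48
Overall factor = 4.00 × 10^7 PFU/mL / (3.33 × 10^4 PFU/mL) = 1201.2
x = 1201.2 / 48 = 25.0

25.0-fold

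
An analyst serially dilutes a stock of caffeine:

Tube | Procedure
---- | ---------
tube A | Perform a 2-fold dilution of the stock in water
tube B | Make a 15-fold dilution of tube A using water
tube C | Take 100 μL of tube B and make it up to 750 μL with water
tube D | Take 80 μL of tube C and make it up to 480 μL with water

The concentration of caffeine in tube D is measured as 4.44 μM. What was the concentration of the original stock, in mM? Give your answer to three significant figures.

Step 1: 2-fold → factor 2
Step 2: 15-fold → factor 15
Step 3: 100 μL brought to 750 μL → factor 750/100 = 7.5
Step 4: 80 μL brought to 480 μL → factor 480/80 = 6
Overall dilution factor = 2 × 15 × 7.5 × 6 = 1350
Stock = 4.44 μM × 1350 = 5994 μM = 5.99 mM

5.99 mM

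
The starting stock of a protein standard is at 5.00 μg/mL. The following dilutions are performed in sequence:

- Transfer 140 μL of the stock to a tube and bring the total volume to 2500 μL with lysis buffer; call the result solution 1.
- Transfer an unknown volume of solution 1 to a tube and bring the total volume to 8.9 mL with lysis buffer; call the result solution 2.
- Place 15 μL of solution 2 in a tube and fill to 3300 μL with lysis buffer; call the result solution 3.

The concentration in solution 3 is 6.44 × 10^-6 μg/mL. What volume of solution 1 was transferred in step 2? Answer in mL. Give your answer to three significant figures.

Step 1: 140 μL brought to 2500 μL → factor 2500/140 = 17.857
Step 2: v brought to 8.9 mL → factor = 8.9 mL/v
Step 3: 15 μL brought to 3300 μL → factor 3300/15 = 220
Product of known-step factors = 3928.6
Overall factor = 5.00 μg/mL / (6.44 × 10^-6 μg/mL) = 7.764 × 10^5
Step-2 factor = 7.764 × 10^5 / 3928.6 = 197.63
v = 8.9 mL / 197.63 = 0.0450 mL

0.0450 mL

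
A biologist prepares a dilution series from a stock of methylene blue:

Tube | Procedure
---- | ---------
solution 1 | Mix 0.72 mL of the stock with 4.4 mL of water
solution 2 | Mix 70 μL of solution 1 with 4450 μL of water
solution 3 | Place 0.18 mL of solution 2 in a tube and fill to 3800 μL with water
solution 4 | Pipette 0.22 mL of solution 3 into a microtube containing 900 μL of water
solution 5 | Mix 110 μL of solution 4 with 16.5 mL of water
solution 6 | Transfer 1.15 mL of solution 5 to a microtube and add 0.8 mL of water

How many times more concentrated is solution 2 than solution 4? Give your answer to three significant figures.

107

Step 1: 0.72 mL + 4.4 mL = 5.12 mL total → factor 5.12/0.72 = 7.1111
Step 2: 70 μL + 4450 μL = 4520 μL total → factor 4520/70 = 64.571
Step 3: 0.18 mL brought to 3800 μL → factor 3.8/0.18 = 21.111
Step 4: 0.22 mL + 900 μL = 1.12 mL total → factor 1.12/0.22 = 5.0909
Dilution factor to solution 2 = 459.17; to solution 4 = 49350
[solution 2]/[solution 4] = (factor to solution 4)/(factor to solution 2) = 49350/459.17 = 107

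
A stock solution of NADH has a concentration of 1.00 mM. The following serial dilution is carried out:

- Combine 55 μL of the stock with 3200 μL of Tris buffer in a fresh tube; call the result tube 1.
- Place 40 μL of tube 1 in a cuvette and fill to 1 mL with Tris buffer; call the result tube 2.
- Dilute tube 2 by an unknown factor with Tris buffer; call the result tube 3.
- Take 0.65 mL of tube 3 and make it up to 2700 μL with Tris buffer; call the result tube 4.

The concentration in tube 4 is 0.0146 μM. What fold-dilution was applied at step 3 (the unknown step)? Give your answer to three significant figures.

Step 1: 55 μL + 3200 μL = 3255 μL total → factor 3255/55 = 59.182
Step 2: 40 μL brought to 1 mL → factor 1000/40 = 25
Step 3: unknown factor x
Step 4: 0.65 mL brought to 2700 μL → factor 2.7/0.65 = 4.1538
Product of known-step factors = 6145.8
Overall factor = 1.00 mM / (0.0146 μM) = 68493
x = 68493 / 6145.8 = 11.1

11.1-fold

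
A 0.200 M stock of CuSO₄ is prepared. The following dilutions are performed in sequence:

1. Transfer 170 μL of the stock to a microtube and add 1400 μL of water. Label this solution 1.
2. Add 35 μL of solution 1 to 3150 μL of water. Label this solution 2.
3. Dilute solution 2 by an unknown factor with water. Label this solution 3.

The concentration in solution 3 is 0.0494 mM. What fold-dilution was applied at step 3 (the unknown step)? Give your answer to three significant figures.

Step 1: 170 μL + 1400 μL = 1570 μL total → factor 1570/170 = 9.2353
Step 2: 35 μL + 3150 μL = 3185 μL total → factor 3185/35 = 91
Step 3: unknown factor x
Product of known-step factors = 840.41
Overall factor = 0.200 M / (0.0494 mM) = 4048.6
x = 4048.6 / 840.41 = 4.82

4.82-fold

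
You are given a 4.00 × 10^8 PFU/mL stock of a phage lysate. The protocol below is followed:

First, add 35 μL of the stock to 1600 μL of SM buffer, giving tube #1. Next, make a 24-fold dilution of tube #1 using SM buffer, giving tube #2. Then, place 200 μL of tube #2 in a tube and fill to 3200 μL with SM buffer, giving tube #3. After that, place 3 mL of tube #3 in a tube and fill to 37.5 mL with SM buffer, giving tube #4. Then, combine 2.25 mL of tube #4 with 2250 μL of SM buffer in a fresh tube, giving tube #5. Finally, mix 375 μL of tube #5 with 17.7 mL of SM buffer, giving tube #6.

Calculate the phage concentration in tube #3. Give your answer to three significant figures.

Step 1: 35 μL + 1600 μL = 1635 μL total → factor 1635/35 = 46.714
Step 2: 24-fold → factor 24
Step 3: 200 μL brought to 3200 μL → factor 3200/200 = 16
Dilution factor through tube #3 = 46.714 × 24 × 16 = 17938
[tube #3] = 4.00 × 10^8 PFU/mL / 17938 = 2.23 × 10^4 PFU/mL

2.23 × 10^4 PFU/mL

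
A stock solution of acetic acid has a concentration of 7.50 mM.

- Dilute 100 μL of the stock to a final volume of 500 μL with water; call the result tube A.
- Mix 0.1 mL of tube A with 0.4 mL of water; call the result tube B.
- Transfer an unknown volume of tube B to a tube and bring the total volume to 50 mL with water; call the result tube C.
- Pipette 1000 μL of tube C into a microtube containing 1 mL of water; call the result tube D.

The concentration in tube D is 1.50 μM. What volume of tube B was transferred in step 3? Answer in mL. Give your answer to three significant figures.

0.500 mL

Step 1: 100 μL brought to 500 μL → factor 500/100 = 5
Step 2: 0.1 mL + 0.4 mL = 0.5 mL total → factor 0.5/0.1 = 5
Step 3: v brought to 50 mL → factor = 50 mL/v
Step 4: 1000 μL + 1 mL = 2000 μL total → factor 2000/1000 = 2
Product of known-step factors = 50
Overall factor = 7.50 mM / (1.50 μM) = 5000
Step-3 factor = 5000 / 50 = 100
v = 50 mL / 100 = 0.500 mL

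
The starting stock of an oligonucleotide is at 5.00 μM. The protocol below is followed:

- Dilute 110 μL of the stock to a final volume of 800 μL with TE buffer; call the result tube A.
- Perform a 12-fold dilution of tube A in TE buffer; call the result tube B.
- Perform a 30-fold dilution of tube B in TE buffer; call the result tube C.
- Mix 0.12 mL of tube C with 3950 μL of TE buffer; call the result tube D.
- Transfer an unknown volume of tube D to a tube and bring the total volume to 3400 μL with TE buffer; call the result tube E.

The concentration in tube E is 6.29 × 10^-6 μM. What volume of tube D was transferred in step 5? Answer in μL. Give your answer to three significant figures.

380 μL

Step 1: 110 μL brought to 800 μL → factor 800/110 = 7.2727
Step 2: 12-fold → factor 12
Step 3: 30-fold → factor 30
Step 4: 0.12 mL + 3950 μL = 4.07 mL total → factor 4.07/0.12 = 33.917
Step 5: v brought to 3400 μL → factor = 3400 μL/v
Product of known-step factors = 88800
Overall factor = 5.00 μM / (6.29 × 10^-6 μM) = 7.9491 × 10^5
Step-5 factor = 7.9491 × 10^5 / 88800 = 8.9517
v = 3400 μL / 8.9517 = 380 μL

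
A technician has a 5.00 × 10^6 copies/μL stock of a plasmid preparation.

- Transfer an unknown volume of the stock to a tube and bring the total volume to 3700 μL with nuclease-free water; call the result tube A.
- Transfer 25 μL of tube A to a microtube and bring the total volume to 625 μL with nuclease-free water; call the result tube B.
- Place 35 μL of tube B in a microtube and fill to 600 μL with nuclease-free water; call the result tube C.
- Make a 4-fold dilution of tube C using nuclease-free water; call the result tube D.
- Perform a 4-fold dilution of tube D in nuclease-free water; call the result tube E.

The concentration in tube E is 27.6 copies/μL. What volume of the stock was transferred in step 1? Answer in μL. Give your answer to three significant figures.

140 μL

Step 1: v brought to 3700 μL → factor = 3700 μL/v
Step 2: 25 μL brought to 625 μL → factor 625/25 = 25
Step 3: 35 μL brought to 600 μL → factor 600/35 = 17.143
Step 4: 4-fold → factor 4
Step 5: 4-fold → factor 4
Product of known-step factors = 6857.1
Overall factor = 5.00 × 10^6 copies/μL / (27.6 copies/μL) = 1.8116 × 10^5
Step-1 factor = 1.8116 × 10^5 / 6857.1 = 26.419
v = 3700 μL / 26.419 = 140 μL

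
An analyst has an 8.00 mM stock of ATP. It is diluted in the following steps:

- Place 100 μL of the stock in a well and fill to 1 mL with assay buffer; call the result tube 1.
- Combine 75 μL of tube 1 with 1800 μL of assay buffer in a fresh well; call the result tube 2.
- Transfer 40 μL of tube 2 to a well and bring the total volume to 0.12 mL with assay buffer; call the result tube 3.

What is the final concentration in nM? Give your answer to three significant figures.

1.07 × 10^4 nM

Step 1: 100 μL brought to 1 mL → factor 1000/100 = 10
Step 2: 75 μL + 1800 μL = 1875 μL total → factor 1875/75 = 25
Step 3: 40 μL brought to 0.12 mL → factor 120/40 = 3
Overall dilution factor = 10 × 25 × 3 = 750
Final = 8.00 mM / 750 = 0.01067 mM = 1.07 × 10^4 nM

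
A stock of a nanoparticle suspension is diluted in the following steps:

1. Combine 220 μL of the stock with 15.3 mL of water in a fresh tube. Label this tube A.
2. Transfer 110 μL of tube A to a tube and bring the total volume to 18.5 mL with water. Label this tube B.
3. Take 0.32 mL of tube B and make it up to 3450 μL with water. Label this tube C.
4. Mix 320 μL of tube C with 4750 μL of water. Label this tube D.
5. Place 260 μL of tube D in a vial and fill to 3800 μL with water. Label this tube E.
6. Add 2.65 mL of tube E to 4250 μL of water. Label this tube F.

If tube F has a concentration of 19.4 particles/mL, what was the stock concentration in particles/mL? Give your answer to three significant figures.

Step 1: 220 μL + 15.3 mL = 15520 μL total → factor 15520/220 = 70.545
Step 2: 110 μL brought to 18.5 mL → factor 18500/110 = 168.18
Step 3: 0.32 mL brought to 3450 μL → factor 3.45/0.32 = 10.781
Step 4: 320 μL + 4750 μL = 5070 μL total → factor 5070/320 = 15.844
Step 5: 260 μL brought to 3800 μL → factor 3800/260 = 14.615
Step 6: 2.65 mL + 4250 μL = 6.9 mL total → factor 6.9/2.65 = 2.6038
Overall dilution factor = 70.545 × 168.18 × 10.781 × 15.844 × 14.615 × 2.6038 = 7.7124 × 10^7
Stock = 19.4 particles/mL × 7.7124 × 10^7 = 1.50 × 10^9 particles/mL

1.50 × 10^9 particles/mL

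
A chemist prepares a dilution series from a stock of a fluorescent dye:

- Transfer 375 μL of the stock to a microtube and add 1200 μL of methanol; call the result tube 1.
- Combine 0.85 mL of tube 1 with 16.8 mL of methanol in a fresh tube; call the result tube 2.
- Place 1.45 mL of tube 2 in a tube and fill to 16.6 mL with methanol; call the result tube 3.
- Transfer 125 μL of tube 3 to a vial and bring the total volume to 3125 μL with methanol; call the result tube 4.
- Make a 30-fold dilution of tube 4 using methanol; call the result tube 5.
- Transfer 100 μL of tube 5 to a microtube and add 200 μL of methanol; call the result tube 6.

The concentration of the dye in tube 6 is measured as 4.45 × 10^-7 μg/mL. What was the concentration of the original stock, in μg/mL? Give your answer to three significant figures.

Step 1: 375 μL + 1200 μL = 1575 μL total → factor 1575/375 = 4.2
Step 2: 0.85 mL + 16.8 mL = 17.65 mL total → factor 17.65/0.85 = 20.765
Step 3: 1.45 mL brought to 16.6 mL → factor 16.6/1.45 = 11.448
Step 4: 125 μL brought to 3125 μL → factor 3125/125 = 25
Step 5: 30-fold → factor 30
Step 6: 100 μL + 200 μL = 300 μL total → factor 300/100 = 3
Overall dilution factor = 4.2 × 20.765 × 11.448 × 25 × 30 × 3 = 2.2465 × 10^6
Stock = 4.45 × 10^-7 μg/mL × 2.2465 × 10^6 = 1.00 μg/mL

1.00 μg/mL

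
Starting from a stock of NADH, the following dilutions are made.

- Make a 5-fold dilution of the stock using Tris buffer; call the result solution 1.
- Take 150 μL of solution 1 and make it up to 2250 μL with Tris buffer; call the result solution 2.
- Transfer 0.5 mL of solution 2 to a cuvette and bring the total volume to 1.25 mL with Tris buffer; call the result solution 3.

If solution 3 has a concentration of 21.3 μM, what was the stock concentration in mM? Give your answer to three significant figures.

Step 1: 5-fold → factor 5
Step 2: 150 μL brought to 2250 μL → factor 2250/150 = 15
Step 3: 0.5 mL brought to 1.25 mL → factor 1.25/0.5 = 2.5
Overall dilution factor = 5 × 15 × 2.5 = 187.5
Stock = 21.3 μM × 187.5 = 3994 μM = 3.99 mM

3.99 mM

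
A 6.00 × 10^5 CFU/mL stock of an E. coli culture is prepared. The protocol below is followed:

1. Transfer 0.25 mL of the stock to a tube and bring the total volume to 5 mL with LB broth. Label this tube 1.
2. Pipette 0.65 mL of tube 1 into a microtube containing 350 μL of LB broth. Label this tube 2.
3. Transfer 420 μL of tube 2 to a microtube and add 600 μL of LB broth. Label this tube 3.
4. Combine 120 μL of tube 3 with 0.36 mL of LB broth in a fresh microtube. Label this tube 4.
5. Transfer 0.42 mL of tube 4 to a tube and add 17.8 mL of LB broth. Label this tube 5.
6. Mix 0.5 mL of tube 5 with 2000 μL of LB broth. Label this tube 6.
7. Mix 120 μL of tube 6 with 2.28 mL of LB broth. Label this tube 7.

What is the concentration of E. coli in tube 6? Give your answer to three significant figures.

9.25 CFU/mL

Step 1: 0.25 mL brought to 5 mL → factor 5/0.25 = 20
Step 2: 0.65 mL + 350 μL = 1 mL total → factor 1/0.65 = 1.5385
Step 3: 420 μL + 600 μL = 1020 μL total → factor 1020/420 = 2.4286
Step 4: 120 μL + 0.36 mL = 480 μL total → factor 480/120 = 4
Step 5: 0.42 mL + 17.8 mL = 18.22 mL total → factor 18.22/0.42 = 43.381
Step 6: 0.5 mL + 2000 μL = 2.5 mL total → factor 2.5/0.5 = 5
Dilution factor through tube 6 = 20 × 1.5385 × 2.4286 × 4 × 43.381 × 5 = 64833
[tube 6] = 6.00 × 10^5 CFU/mL / 64833 = 9.25 CFU/mL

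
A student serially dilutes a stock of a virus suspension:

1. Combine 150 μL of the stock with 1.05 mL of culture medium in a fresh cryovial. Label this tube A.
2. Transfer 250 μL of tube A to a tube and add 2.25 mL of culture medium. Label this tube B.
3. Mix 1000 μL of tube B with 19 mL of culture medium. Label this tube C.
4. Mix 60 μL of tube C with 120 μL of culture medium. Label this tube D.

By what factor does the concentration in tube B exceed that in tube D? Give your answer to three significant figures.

Step 1: 150 μL + 1.05 mL = 1200 μL total → factor 1200/150 = 8
Step 2: 250 μL + 2.25 mL = 2500 μL total → factor 2500/250 = 10
Step 3: 1000 μL + 19 mL = 20000 μL total → factor 20000/1000 = 20
Step 4: 60 μL + 120 μL = 180 μL total → factor 180/60 = 3
Dilution factor to tube B = 80; to tube D = 4800
[tube B]/[tube D] = (factor to tube D)/(factor to tube B) = 4800/80 = 60.0

60.0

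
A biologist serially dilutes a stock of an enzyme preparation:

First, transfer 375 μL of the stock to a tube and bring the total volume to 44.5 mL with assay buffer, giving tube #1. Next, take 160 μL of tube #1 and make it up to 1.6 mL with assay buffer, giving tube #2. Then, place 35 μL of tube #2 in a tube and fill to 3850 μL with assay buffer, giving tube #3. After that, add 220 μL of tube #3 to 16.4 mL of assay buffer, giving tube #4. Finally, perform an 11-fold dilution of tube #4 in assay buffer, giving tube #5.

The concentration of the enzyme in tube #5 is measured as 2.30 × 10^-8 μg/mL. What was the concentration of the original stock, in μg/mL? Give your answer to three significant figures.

2.49 μg/mL

Step 1: 375 μL brought to 44.5 mL → factor 44500/375 = 118.67
Step 2: 160 μL brought to 1.6 mL → factor 1600/160 = 10
Step 3: 35 μL brought to 3850 μL → factor 3850/35 = 110
Step 4: 220 μL + 16.4 mL = 16620 μL total → factor 16620/220 = 75.545
Step 5: 11-fold → factor 11
Overall dilution factor = 118.67 × 10 × 110 × 75.545 × 11 = 1.0847 × 10^8
Stock = 2.30 × 10^-8 μg/mL × 1.0847 × 10^8 = 2.49 μg/mL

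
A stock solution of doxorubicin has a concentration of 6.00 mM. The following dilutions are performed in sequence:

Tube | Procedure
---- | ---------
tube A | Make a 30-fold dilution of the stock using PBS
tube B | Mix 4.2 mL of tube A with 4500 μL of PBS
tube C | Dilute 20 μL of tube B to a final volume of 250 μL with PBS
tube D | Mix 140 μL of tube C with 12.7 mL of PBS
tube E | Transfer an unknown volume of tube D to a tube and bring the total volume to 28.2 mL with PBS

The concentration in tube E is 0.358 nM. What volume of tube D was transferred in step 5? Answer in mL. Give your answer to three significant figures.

0.120 mL

Step 1: 30-fold → factor 30
Step 2: 4.2 mL + 4500 μL = 8.7 mL total → factor 8.7/4.2 = 2.0714
Step 3: 20 μL brought to 250 μL → factor 250/20 = 12.5
Step 4: 140 μL + 12.7 mL = 12840 μL total → factor 12840/140 = 91.714
Step 5: v brought to 28.2 mL → factor = 28.2 mL/v
Product of known-step factors = 71242
Overall factor = 6.00 mM / (0.358 nM) = 1.676 × 10^7
Step-5 factor = 1.676 × 10^7 / 71242 = 235.25
v = 28.2 mL / 235.25 = 0.120 mL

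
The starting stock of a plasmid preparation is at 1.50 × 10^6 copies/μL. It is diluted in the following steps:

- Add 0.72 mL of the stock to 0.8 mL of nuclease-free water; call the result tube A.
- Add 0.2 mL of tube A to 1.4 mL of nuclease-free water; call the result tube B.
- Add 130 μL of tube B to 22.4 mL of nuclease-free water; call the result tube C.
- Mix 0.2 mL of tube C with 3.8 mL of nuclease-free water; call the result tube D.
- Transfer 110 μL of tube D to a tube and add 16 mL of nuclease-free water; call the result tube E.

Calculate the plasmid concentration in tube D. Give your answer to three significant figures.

25.6 copies/μL

Step 1: 0.72 mL + 0.8 mL = 1.52 mL total → factor 1.52/0.72 = 2.1111
Step 2: 0.2 mL + 1.4 mL = 1.6 mL total → factor 1.6/0.2 = 8
Step 3: 130 μL + 22.4 mL = 22530 μL total → factor 22530/130 = 173.31
Step 4: 0.2 mL + 3.8 mL = 4 mL total → factor 4/0.2 = 20
Dilution factor through tube D = 2.1111 × 8 × 173.31 × 20 = 58539
[tube D] = 1.50 × 10^6 copies/μL / 58539 = 25.6 copies/μL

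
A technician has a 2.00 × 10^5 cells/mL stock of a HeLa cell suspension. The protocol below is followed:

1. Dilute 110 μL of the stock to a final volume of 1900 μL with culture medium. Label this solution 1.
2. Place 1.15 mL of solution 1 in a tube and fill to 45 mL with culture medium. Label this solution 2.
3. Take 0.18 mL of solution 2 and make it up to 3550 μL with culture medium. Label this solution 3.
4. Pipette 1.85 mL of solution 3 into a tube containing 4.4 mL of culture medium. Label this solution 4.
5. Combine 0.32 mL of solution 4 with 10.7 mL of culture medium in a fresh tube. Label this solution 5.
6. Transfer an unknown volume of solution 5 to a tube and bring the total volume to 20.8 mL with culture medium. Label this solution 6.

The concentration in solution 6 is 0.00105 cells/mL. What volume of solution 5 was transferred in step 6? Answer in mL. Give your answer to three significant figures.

Step 1: 110 μL brought to 1900 μL → factor 1900/110 = 17.273
Step 2: 1.15 mL brought to 45 mL → factor 45/1.15 = 39.13
Step 3: 0.18 mL brought to 3550 μL → factor 3.55/0.18 = 19.722
Step 4: 1.85 mL + 4.4 mL = 6.25 mL total → factor 6.25/1.85 = 3.3784
Step 5: 0.32 mL + 10.7 mL = 11.02 mL total → factor 11.02/0.32 = 34.438
Step 6: v brought to 20.8 mL → factor = 20.8 mL/v
Product of known-step factors = 1.5509 × 10^6
Overall factor = 2.00 × 10^5 cells/mL / (0.00105 cells/mL) = 1.9048 × 10^8
Step-6 factor = 1.9048 × 10^8 / 1.5509 × 10^6 = 122.82
v = 20.8 mL / 122.82 = 0.169 mL

0.169 mL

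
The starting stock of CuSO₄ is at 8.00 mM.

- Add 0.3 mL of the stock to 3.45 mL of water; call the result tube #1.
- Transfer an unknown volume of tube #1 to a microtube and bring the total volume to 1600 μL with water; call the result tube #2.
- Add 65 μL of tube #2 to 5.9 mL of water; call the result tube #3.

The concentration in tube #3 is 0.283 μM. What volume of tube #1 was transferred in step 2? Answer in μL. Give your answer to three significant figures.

64.9 μL

Step 1: 0.3 mL + 3.45 mL = 3.75 mL total → factor 3.75/0.3 = 12.5
Step 2: v brought to 1600 μL → factor = 1600 μL/v
Step 3: 65 μL + 5.9 mL = 5965 μL total → factor 5965/65 = 91.769
Product of known-step factors = 1147.1
Overall factor = 8.00 mM / (0.283 μM) = 28269
Step-2 factor = 28269 / 1147.1 = 24.643
v = 1600 μL / 24.643 = 64.9 μL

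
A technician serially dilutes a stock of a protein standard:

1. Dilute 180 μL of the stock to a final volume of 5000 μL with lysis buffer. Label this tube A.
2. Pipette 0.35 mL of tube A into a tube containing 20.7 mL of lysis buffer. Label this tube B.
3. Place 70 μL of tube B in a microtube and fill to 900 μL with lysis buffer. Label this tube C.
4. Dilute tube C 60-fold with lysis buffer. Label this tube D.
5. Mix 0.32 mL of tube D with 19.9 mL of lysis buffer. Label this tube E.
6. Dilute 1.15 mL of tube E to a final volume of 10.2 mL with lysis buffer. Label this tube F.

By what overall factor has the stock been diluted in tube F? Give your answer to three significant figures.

7.22 × 10^8

Step 1: 180 μL brought to 5000 μL → factor 5000/180 = 27.778
Step 2: 0.35 mL + 20.7 mL = 21.05 mL total → factor 21.05/0.35 = 60.143
Step 3: 70 μL brought to 900 μL → factor 900/70 = 12.857
Step 4: 60-fold → factor 60
Step 5: 0.32 mL + 19.9 mL = 20.22 mL total → factor 20.22/0.32 = 63.188
Step 6: 1.15 mL brought to 10.2 mL → factor 10.2/1.15 = 8.8696
Overall dilution factor = 27.778 × 60.143 × 12.857 × 60 × 63.188 × 8.8696 = 7.2229 × 10^8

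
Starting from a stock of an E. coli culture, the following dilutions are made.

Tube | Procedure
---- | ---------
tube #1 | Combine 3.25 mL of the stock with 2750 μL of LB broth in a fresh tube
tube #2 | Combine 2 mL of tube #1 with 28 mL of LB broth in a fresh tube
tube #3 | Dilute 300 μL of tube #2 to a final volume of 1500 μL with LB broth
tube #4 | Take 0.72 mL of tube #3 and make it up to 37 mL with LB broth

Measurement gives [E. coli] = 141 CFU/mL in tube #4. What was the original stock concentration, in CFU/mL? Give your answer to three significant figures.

1.00 × 10^6 CFU/mL

Step 1: 3.25 mL + 2750 μL = 6 mL total → factor 6/3.25 = 1.8462
Step 2: 2 mL + 28 mL = 30 mL total → factor 30/2 = 15
Step 3: 300 μL brought to 1500 μL → factor 1500/300 = 5
Step 4: 0.72 mL brought to 37 mL → factor 37/0.72 = 51.389
Overall dilution factor = 1.8462 × 15 × 5 × 51.389 = 7115.4
Stock = 141 CFU/mL × 7115.4 = 1.00 × 10^6 CFU/mL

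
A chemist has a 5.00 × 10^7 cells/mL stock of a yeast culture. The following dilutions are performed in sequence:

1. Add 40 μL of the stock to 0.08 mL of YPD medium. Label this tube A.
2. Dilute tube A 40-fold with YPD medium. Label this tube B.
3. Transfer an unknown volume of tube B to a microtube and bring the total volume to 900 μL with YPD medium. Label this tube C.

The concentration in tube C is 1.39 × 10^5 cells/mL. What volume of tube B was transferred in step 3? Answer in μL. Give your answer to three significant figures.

300 μL

Step 1: 40 μL + 0.08 mL = 120 μL total → factor 120/40 = 3
Step 2: 40-fold → factor 40
Step 3: v brought to 900 μL → factor = 900 μL/v
Product of known-step factors = 120
Overall factor = 5.00 × 10^7 cells/mL / (1.39 × 10^5 cells/mL) = 359.71
Step-3 factor = 359.71 / 120 = 2.9976
v = 900 μL / 2.9976 = 300 μL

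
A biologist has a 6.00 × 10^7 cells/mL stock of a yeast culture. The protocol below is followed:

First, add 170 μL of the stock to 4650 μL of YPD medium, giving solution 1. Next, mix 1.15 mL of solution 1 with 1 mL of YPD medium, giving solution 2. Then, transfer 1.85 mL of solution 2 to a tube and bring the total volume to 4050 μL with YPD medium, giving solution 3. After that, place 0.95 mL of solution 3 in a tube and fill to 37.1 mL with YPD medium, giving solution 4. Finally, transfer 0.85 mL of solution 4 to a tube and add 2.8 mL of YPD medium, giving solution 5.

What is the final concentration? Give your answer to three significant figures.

Step 1: 170 μL + 4650 μL = 4820 μL total → factor 4820/170 = 28.353
Step 2: 1.15 mL + 1 mL = 2.15 mL total → factor 2.15/1.15 = 1.8696
Step 3: 1.85 mL brought to 4050 μL → factor 4.05/1.85 = 2.1892
Step 4: 0.95 mL brought to 37.1 mL → factor 37.1/0.95 = 39.053
Step 5: 0.85 mL + 2.8 mL = 3.65 mL total → factor 3.65/0.85 = 4.2941
Overall dilution factor = 28.353 × 1.8696 × 2.1892 × 39.053 × 4.2941 = 19460
Final = 6.00 × 10^7 cells/mL / 19460 = 3.08 × 10^3 cells/mL

3.08 × 10^3 cells/mL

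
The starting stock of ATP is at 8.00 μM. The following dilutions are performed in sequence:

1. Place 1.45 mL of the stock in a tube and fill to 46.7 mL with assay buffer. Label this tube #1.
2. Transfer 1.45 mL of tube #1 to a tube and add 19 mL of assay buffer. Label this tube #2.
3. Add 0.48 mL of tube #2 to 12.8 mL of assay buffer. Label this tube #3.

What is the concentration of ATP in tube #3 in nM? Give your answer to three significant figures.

Step 1: 1.45 mL brought to 46.7 mL → factor 46.7/1.45 = 32.207
Step 2: 1.45 mL + 19 mL = 20.45 mL total → factor 20.45/1.45 = 14.103
Step 3: 0.48 mL + 12.8 mL = 13.28 mL total → factor 13.28/0.48 = 27.667
Overall dilution factor = 32.207 × 14.103 × 27.667 = 12567
Final = 8.00 μM / 12567 = 0.0006366 μM = 0.637 nM

0.637 nM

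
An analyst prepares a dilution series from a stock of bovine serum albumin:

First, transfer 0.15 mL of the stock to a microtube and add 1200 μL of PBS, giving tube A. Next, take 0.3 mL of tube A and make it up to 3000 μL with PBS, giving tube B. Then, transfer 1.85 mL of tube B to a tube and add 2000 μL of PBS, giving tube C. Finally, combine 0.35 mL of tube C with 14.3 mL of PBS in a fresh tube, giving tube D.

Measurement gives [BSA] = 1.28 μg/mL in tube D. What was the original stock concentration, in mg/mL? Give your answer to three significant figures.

10.0 mg/mL

Step 1: 0.15 mL + 1200 μL = 1.35 mL total → factor 1.35/0.15 = 9
Step 2: 0.3 mL brought to 3000 μL → factor 3/0.3 = 10
Step 3: 1.85 mL + 2000 μL = 3.85 mL total → factor 3.85/1.85 = 2.0811
Step 4: 0.35 mL + 14.3 mL = 14.65 mL total → factor 14.65/0.35 = 41.857
Overall dilution factor = 9 × 10 × 2.0811 × 41.857 = 7839.7
Stock = 1.28 μg/mL × 7839.7 = 1.003 × 10^4 μg/mL = 10.0 mg/mL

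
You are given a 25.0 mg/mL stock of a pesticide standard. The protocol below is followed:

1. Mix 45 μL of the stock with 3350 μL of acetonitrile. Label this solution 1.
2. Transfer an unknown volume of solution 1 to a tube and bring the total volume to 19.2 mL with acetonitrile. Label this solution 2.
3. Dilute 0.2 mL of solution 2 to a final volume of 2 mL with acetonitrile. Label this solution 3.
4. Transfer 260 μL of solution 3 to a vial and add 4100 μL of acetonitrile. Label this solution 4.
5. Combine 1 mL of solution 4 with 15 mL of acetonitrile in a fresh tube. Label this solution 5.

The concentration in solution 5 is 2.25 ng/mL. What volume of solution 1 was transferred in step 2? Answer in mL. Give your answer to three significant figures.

Step 1: 45 μL + 3350 μL = 3395 μL total → factor 3395/45 = 75.444
Step 2: v brought to 19.2 mL → factor = 19.2 mL/v
Step 3: 0.2 mL brought to 2 mL → factor 2/0.2 = 10
Step 4: 260 μL + 4100 μL = 4360 μL total → factor 4360/260 = 16.769
Step 5: 1 mL + 15 mL = 16 mL total → factor 16/1 = 16
Product of known-step factors = 2.0242 × 10^5
Overall factor = 25.0 mg/mL / (2.25 ng/mL) = 1.1111 × 10^7
Step-2 factor = 1.1111 × 10^7 / 2.0242 × 10^5 = 54.89
v = 19.2 mL / 54.89 = 0.350 mL

0.350 mL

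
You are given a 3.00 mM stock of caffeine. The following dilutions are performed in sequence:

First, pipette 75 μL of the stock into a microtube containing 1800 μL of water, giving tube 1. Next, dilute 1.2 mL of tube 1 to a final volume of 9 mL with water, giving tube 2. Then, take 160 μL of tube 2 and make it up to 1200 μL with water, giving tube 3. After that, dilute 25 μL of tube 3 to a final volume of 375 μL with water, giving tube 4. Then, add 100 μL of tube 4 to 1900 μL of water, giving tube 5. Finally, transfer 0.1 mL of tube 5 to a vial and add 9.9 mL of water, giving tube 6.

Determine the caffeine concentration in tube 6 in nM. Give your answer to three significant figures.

0.0711 nM

Step 1: 75 μL + 1800 μL = 1875 μL total → factor 1875/75 = 25
Step 2: 1.2 mL brought to 9 mL → factor 9/1.2 = 7.5
Step 3: 160 μL brought to 1200 μL → factor 1200/160 = 7.5
Step 4: 25 μL brought to 375 μL → factor 375/25 = 15
Step 5: 100 μL + 1900 μL = 2000 μL total → factor 2000/100 = 20
Step 6: 0.1 mL + 9.9 mL = 10 mL total → factor 10/0.1 = 100
Overall dilution factor = 25 × 7.5 × 7.5 × 15 × 20 × 100 = 4.2188 × 10^7
Final = 3.00 mM / 4.2188 × 10^7 = 7.111 × 10^-8 mM = 0.0711 nM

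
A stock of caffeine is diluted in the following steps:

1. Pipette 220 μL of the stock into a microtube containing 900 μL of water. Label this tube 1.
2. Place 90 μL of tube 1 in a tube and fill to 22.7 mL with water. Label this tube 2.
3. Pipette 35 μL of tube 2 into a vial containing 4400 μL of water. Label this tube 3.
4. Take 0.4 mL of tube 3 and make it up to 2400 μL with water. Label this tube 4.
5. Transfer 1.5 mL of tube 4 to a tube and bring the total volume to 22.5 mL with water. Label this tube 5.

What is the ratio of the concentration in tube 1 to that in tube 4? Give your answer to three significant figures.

1.92 × 10^5

Step 1: 220 μL + 900 μL = 1120 μL total → factor 1120/220 = 5.0909
Step 2: 90 μL brought to 22.7 mL → factor 22700/90 = 252.22
Step 3: 35 μL + 4400 μL = 4435 μL total → factor 4435/35 = 126.71
Step 4: 0.4 mL brought to 2400 μL → factor 2.4/0.4 = 6
Dilution factor to tube 1 = 5.0909; to tube 4 = 9.7624 × 10^5
[tube 1]/[tube 4] = (factor to tube 4)/(factor to tube 1) = 9.7624 × 10^5/5.0909 = 1.92 × 10^5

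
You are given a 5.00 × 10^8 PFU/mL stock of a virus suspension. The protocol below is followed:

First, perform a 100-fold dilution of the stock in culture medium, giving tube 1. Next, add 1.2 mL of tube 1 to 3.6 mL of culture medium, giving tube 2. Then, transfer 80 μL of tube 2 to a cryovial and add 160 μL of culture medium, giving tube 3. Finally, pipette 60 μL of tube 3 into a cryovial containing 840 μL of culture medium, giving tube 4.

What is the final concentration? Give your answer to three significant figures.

2.78 × 10^4 PFU/mL

Step 1: 100-fold → factor 100
Step 2: 1.2 mL + 3.6 mL = 4.8 mL total → factor 4.8/1.2 = 4
Step 3: 80 μL + 160 μL = 240 μL total → factor 240/80 = 3
Step 4: 60 μL + 840 μL = 900 μL total → factor 900/60 = 15
Overall dilution factor = 100 × 4 × 3 × 15 = 18000
Final = 5.00 × 10^8 PFU/mL / 18000 = 2.78 × 10^4 PFU/mL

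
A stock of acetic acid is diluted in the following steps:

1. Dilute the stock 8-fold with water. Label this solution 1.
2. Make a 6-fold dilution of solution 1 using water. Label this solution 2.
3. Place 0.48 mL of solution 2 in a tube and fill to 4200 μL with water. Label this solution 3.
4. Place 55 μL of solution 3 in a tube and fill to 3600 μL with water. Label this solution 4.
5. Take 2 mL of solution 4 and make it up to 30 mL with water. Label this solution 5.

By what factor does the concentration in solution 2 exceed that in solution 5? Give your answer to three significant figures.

8.59 × 10^3

Step 1: 8-fold → factor 8
Step 2: 6-fold → factor 6
Step 3: 0.48 mL brought to 4200 μL → factor 4.2/0.48 = 8.75
Step 4: 55 μL brought to 3600 μL → factor 3600/55 = 65.455
Step 5: 2 mL brought to 30 mL → factor 30/2 = 15
Dilution factor to solution 2 = 48; to solution 5 = 4.1236 × 10^5
[solution 2]/[solution 5] = (factor to solution 5)/(factor to solution 2) = 4.1236 × 10^5/48 = 8.59 × 10^3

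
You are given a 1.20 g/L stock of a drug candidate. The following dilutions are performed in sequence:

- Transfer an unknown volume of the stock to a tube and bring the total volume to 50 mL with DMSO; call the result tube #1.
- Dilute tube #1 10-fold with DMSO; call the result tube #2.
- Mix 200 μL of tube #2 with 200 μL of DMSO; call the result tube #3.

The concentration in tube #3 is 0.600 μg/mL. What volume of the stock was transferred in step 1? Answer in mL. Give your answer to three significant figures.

0.500 mL

Step 1: v brought to 50 mL → factor = 50 mL/v
Step 2: 10-fold → factor 10
Step 3: 200 μL + 200 μL = 400 μL total → factor 400/200 = 2
Product of known-step factors = 20
Overall factor = 1.20 g/L / (0.600 μg/mL) = 2000
Step-1 factor = 2000 / 20 = 100
v = 50 mL / 100 = 0.500 mL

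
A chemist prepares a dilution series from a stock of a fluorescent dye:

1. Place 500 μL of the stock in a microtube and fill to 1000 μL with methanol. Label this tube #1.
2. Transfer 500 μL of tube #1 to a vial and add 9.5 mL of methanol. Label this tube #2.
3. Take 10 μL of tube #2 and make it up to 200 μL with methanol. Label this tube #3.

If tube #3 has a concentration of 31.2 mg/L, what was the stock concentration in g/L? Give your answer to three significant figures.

Step 1: 500 μL brought to 1000 μL → factor 1000/500 = 2
Step 2: 500 μL + 9.5 mL = 10000 μL total → factor 10000/500 = 20
Step 3: 10 μL brought to 200 μL → factor 200/10 = 20
Overall dilution factor = 2 × 20 × 20 = 800
Stock = 31.2 mg/L × 800 = 2.496 × 10^4 mg/L = 25.0 g/L

25.0 g/L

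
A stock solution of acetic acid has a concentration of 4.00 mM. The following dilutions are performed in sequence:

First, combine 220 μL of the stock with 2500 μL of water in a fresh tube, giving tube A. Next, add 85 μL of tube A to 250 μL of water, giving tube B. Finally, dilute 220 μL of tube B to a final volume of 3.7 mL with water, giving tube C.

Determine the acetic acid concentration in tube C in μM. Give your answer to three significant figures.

Step 1: 220 μL + 2500 μL = 2720 μL total → factor 2720/220 = 12.364
Step 2: 85 μL + 250 μL = 335 μL total → factor 335/85 = 3.9412
Step 3: 220 μL brought to 3.7 mL → factor 3700/220 = 16.818
Overall dilution factor = 12.364 × 3.9412 × 16.818 = 819.5
Final = 4.00 mM / 819.5 = 0.004881 mM = 4.88 μM

4.88 μM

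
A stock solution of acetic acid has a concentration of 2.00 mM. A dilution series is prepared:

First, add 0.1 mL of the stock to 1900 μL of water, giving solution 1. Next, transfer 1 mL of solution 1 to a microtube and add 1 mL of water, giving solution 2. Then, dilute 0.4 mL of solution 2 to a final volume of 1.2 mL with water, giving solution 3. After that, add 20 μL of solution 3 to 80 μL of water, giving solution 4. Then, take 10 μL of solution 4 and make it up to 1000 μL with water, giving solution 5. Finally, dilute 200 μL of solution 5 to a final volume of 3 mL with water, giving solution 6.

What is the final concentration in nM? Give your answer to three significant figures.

2.22 nM

Step 1: 0.1 mL + 1900 μL = 2 mL total → factor 2/0.1 = 20
Step 2: 1 mL + 1 mL = 2 mL total → factor 2/1 = 2
Step 3: 0.4 mL brought to 1.2 mL → factor 1.2/0.4 = 3
Step 4: 20 μL + 80 μL = 100 μL total → factor 100/20 = 5
Step 5: 10 μL brought to 1000 μL → factor 1000/10 = 100
Step 6: 200 μL brought to 3 mL → factor 3000/200 = 15
Overall dilution factor = 20 × 2 × 3 × 5 × 100 × 15 = 9 × 10^5
Final = 2.00 mM / 9 × 10^5 = 2.222 × 10^-6 mM = 2.22 nM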